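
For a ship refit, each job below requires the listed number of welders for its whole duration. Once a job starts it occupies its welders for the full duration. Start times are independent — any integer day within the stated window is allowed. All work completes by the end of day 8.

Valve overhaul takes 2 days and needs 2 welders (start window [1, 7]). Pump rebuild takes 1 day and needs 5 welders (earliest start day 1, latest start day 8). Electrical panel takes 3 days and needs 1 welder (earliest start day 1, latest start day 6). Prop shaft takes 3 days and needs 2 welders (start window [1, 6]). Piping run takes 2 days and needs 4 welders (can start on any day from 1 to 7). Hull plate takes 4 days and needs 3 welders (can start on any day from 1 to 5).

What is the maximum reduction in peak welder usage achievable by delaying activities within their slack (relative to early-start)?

Early-start peak: d1:17  d2:12  d3:6  d4:3  d5:0  d6:0  d7:0  d8:0 ⇒ 17.
Leveled (Valve overhaul@1, Pump rebuild@8, Electrical panel@5, Prop shaft@3, Piping run@6, Hull plate@1): d1:5  d2:5  d3:5  d4:5  d5:3  d6:5  d7:5  d8:5 ⇒ 5.
Reduction 17 − 5 = 12.

12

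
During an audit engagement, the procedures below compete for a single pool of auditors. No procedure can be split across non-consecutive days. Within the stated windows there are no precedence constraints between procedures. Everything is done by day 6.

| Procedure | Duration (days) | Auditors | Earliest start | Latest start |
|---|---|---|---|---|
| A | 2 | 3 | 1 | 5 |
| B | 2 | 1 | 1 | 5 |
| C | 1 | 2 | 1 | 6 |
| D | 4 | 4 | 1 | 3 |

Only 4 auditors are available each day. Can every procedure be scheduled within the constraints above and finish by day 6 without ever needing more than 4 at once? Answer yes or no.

no

Total auditor-days = 26; over 6 days the average is 26/6 > 4, so some day must exceed 4.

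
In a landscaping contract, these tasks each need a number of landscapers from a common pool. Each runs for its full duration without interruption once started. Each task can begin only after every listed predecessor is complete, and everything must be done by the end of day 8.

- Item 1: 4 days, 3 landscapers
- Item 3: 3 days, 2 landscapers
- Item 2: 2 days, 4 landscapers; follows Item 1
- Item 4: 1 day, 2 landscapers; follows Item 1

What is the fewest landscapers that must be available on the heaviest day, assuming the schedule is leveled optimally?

5

Early-start (Item 1@1, Item 3@1, Item 2@5, Item 4@5) gives peak 6: d1:5  d2:5  d3:5  d4:3  d5:6  d6:4  d7:0  d8:0.
Shift Item 4→7.
Schedule Item 1@1, Item 3@1, Item 2@5, Item 4@7: d1:5  d2:5  d3:5  d4:3  d5:4  d6:4  d7:2  d8:0 — peak 5.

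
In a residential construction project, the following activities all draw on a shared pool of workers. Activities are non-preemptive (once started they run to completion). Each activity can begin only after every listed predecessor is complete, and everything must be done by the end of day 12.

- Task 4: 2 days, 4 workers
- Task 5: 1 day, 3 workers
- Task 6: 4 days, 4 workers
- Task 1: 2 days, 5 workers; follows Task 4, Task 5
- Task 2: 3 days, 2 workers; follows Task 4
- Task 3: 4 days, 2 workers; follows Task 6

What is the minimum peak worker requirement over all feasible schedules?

Early-start (Task 4@1, Task 5@1, Task 6@1, Task 1@3, Task 2@3, Task 3@5) gives peak 11: d1:11  d2:8  d3:11  d4:11  d5:4  d6:2  d7:2  d8:2  d9:0  d10:0  d11:0  d12:0.
Shift Task 5→7, Task 6→3, Task 1→11, Task 2→8, Task 3→7.
Schedule Task 4@1, Task 5@7, Task 6@3, Task 1@11, Task 2@8, Task 3@7: d1:4  d2:4  d3:4  d4:4  d5:4  d6:4  d7:5  d8:4  d9:4  d10:4  d11:5  d12:5 — peak 5.
Total worker-days = 51 over 12 days ⇒ peak ≥ ⌈51/12⌉ = 5, so 5 is optimal.

5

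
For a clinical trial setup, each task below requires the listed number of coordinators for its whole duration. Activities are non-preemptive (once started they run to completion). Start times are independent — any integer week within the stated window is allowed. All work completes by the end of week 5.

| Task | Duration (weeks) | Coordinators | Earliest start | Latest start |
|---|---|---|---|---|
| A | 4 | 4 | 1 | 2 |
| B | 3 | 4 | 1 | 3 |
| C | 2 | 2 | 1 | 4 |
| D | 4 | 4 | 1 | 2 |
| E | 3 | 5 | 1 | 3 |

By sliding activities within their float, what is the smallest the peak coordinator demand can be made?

Early-start (A@1, B@1, C@1, D@1, E@1) gives peak 19: w1:19  w2:19  w3:17  w4:8  w5:0.
Shift E→3.
Schedule A@1, B@1, C@1, D@1, E@3: w1:14  w2:14  w3:17  w4:13  w5:5 — peak 17.

17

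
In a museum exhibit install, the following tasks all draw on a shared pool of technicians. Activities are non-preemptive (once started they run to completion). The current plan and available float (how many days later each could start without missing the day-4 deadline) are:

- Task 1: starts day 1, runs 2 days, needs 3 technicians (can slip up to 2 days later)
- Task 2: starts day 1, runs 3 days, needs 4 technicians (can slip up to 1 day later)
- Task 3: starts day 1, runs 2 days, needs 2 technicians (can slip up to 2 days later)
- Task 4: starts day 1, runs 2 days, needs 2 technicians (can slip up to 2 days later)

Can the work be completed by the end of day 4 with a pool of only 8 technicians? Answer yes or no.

Schedule Task 1@1, Task 2@1, Task 3@3, Task 4@3: d1:7  d2:7  d3:8  d4:4 — peak 8 ≤ 8.

yes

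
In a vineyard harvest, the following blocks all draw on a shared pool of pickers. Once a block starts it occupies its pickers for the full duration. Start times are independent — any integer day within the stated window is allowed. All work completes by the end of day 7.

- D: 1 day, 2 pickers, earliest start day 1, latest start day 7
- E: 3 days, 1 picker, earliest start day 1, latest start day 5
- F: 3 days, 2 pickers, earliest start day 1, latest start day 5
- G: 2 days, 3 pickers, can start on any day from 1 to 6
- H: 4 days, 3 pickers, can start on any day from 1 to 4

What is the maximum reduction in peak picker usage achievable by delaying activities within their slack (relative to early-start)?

6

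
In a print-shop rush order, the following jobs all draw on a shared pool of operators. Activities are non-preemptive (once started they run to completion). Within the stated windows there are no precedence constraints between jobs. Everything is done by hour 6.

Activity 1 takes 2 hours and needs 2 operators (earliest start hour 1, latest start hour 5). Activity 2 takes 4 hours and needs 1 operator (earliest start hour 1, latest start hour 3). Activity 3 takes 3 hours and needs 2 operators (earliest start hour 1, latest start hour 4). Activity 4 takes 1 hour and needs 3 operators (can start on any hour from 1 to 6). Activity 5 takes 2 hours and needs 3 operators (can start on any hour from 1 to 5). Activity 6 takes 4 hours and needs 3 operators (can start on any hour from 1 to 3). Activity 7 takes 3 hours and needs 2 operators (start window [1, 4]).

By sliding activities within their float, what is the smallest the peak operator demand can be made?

8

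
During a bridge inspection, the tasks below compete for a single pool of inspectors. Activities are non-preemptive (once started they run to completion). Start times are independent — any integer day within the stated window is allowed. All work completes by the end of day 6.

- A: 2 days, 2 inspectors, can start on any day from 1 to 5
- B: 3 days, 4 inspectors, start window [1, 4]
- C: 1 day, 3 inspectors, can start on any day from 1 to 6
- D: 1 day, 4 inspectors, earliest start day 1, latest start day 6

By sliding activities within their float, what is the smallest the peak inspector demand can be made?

5

Early-start (A@1, B@1, C@1, D@1) gives peak 13: d1:13  d2:6  d3:4  d4:0  d5:0  d6:0.
Shift B→3, D→6.
Schedule A@1, B@3, C@1, D@6: d1:5  d2:2  d3:4  d4:4  d5:4  d6:4 — peak 5.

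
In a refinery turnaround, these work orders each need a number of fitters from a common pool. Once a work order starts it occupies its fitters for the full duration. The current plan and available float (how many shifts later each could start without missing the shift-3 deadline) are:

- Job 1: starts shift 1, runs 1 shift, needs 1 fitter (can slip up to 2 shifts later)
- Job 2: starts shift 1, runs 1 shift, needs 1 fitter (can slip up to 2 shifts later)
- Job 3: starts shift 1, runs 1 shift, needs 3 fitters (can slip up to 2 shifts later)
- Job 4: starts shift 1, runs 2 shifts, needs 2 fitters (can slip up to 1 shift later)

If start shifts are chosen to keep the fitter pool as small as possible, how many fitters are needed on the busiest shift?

Early-start (Job 1@1, Job 2@1, Job 3@1, Job 4@1) gives peak 7: s1:7  s2:2  s3:0.
Shift Job 2→2, Job 3→3.
Schedule Job 1@1, Job 2@2, Job 3@3, Job 4@1: s1:3  s2:3  s3:3 — peak 3.
Total fitter-shifts = 9 over 3 shifts ⇒ peak ≥ ⌈9/3⌉ = 3, so 3 is optimal.

3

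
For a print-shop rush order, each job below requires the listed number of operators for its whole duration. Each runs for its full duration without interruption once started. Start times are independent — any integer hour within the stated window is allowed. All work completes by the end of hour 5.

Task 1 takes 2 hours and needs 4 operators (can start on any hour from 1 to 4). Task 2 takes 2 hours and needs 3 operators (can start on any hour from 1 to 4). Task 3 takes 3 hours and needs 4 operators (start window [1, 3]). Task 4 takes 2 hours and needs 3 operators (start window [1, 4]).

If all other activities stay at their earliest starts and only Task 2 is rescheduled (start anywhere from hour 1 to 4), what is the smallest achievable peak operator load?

Task 2@1: h1:14  h2:14  h3:4  h4:0  h5:0 → peak 14
Task 2@2: h1:11  h2:14  h3:7  h4:0  h5:0 → peak 14
Task 2@3: h1:11  h2:11  h3:7  h4:3  h5:0 → peak 11
Task 2@4: h1:11  h2:11  h3:4  h4:3  h5:3 → peak 11
Best is Task 2@3, peak 11.

11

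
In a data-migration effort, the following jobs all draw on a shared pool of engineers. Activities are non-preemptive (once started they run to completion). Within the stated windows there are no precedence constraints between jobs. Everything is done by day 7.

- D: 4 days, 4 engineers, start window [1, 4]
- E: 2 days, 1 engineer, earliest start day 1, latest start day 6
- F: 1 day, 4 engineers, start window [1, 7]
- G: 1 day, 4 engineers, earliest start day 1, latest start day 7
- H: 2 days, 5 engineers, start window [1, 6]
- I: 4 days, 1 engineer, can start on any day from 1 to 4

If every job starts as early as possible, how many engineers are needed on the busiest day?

19

Early-start schedule: D@1, E@1, F@1, G@1, H@1, I@1.
Load per day: day 1: 19, day 2: 11, day 3: 5, day 4: 5, day 5: 0, day 6: 0, day 7: 0.
Peak is 19.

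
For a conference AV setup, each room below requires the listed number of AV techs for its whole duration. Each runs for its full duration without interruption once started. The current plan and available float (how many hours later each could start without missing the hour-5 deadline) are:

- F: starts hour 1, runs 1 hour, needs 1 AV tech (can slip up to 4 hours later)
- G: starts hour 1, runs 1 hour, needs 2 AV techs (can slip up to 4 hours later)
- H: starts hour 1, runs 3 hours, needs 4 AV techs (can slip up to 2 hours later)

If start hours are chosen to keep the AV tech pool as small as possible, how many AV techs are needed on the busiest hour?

4

Early-start (F@1, G@1, H@1) gives peak 7: h1:7  h2:4  h3:4  h4:0  h5:0.
Shift H→2.
Schedule F@1, G@1, H@2: h1:3  h2:4  h3:4  h4:4  h5:0 — peak 4.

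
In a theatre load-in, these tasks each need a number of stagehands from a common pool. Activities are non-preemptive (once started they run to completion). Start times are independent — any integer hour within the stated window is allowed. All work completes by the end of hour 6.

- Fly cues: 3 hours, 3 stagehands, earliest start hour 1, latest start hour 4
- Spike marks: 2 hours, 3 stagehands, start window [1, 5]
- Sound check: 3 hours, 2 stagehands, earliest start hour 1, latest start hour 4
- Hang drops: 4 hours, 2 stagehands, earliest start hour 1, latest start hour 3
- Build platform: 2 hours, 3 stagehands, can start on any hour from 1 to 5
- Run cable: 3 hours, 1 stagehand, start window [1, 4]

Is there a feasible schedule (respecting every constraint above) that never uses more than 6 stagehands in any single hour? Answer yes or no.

Total stagehand-hours = 38; over 6 hours the average is 38/6 > 6, so some hour must exceed 6.

no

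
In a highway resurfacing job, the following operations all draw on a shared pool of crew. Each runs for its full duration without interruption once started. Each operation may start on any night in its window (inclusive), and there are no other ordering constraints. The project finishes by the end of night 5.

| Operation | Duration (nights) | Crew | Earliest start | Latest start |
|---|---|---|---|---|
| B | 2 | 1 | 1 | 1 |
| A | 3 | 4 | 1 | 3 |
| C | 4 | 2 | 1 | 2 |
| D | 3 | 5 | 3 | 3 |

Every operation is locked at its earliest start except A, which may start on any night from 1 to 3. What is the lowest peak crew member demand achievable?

11

A@1: n1:7  n2:7  n3:11  n4:7  n5:5 → peak 11
A@2: n1:3  n2:7  n3:11  n4:11  n5:5 → peak 11
A@3: n1:3  n2:3  n3:11  n4:11  n5:9 → peak 11
Best is A@1, peak 11.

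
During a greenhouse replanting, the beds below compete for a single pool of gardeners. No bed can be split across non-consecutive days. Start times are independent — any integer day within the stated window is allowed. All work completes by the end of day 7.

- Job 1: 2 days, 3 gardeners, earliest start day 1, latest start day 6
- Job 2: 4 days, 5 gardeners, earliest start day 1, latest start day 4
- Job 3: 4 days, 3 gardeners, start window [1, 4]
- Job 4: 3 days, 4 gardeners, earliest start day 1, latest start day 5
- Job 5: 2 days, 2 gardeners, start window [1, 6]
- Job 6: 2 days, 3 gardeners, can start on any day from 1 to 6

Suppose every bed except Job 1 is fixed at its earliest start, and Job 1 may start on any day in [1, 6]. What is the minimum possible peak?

17

Job 1@1: d1:20  d2:20  d3:12  d4:8  d5:0  d6:0  d7:0 → peak 20
Job 1@2: d1:17  d2:20  d3:15  d4:8  d5:0  d6:0  d7:0 → peak 20
Job 1@3: d1:17  d2:17  d3:15  d4:11  d5:0  d6:0  d7:0 → peak 17
Job 1@4: d1:17  d2:17  d3:12  d4:11  d5:3  d6:0  d7:0 → peak 17
Job 1@5: d1:17  d2:17  d3:12  d4:8  d5:3  d6:3  d7:0 → peak 17
Job 1@6: d1:17  d2:17  d3:12  d4:8  d5:0  d6:3  d7:3 → peak 17
Best is Job 1@3, peak 17.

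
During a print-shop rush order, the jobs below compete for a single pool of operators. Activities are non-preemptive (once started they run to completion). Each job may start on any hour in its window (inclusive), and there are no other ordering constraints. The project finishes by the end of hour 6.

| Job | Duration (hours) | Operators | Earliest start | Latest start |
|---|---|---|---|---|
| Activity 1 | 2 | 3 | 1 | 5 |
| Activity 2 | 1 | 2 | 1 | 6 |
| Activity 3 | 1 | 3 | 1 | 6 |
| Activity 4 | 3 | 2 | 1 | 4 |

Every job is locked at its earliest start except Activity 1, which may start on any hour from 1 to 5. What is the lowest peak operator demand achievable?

Activity 1@1: h1:10  h2:5  h3:2  h4:0  h5:0  h6:0 → peak 10
Activity 1@2: h1:7  h2:5  h3:5  h4:0  h5:0  h6:0 → peak 7
Activity 1@3: h1:7  h2:2  h3:5  h4:3  h5:0  h6:0 → peak 7
Activity 1@4: h1:7  h2:2  h3:2  h4:3  h5:3  h6:0 → peak 7
Activity 1@5: h1:7  h2:2  h3:2  h4:0  h5:3  h6:3 → peak 7
Best is Activity 1@2, peak 7.

7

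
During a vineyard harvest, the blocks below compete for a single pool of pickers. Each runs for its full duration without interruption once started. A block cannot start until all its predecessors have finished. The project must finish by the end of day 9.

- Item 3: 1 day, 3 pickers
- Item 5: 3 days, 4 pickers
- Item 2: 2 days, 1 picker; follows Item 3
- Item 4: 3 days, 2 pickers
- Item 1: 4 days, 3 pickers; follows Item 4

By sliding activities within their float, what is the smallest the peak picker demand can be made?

Early-start (Item 3@1, Item 5@1, Item 2@2, Item 4@1, Item 1@4) gives peak 9: d1:9  d2:7  d3:7  d4:3  d5:3  d6:3  d7:3  d8:0  d9:0.
Shift Item 5→2, Item 2→4, Item 1→5.
Schedule Item 3@1, Item 5@2, Item 2@4, Item 4@1, Item 1@5: d1:5  d2:6  d3:6  d4:5  d5:4  d6:3  d7:3  d8:3  d9:0 — peak 6.

6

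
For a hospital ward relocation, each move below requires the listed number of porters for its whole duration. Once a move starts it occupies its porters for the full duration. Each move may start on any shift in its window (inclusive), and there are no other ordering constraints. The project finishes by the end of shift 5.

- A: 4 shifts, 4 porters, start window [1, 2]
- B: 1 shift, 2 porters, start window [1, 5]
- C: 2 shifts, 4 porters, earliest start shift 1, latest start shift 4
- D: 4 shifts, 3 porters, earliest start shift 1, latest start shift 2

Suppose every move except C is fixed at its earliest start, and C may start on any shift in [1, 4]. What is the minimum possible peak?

11

C@1: s1:13  s2:11  s3:7  s4:7  s5:0 → peak 13
C@2: s1:9  s2:11  s3:11  s4:7  s5:0 → peak 11
C@3: s1:9  s2:7  s3:11  s4:11  s5:0 → peak 11
C@4: s1:9  s2:7  s3:7  s4:11  s5:4 → peak 11
Best is C@2, peak 11.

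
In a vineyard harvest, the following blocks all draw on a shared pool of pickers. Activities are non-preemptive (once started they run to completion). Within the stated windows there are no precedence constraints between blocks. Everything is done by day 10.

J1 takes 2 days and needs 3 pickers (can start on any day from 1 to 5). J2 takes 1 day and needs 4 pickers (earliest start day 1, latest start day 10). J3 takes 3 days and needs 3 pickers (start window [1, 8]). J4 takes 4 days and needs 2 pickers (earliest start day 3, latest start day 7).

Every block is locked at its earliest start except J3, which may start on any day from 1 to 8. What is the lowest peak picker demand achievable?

7

J3@1: d1:10  d2:6  d3:5  d4:2  d5:2  d6:2  d7:0  d8:0  d9:0  d10:0 → peak 10
J3@2: d1:7  d2:6  d3:5  d4:5  d5:2  d6:2  d7:0  d8:0  d9:0  d10:0 → peak 7
J3@3: d1:7  d2:3  d3:5  d4:5  d5:5  d6:2  d7:0  d8:0  d9:0  d10:0 → peak 7
J3@4: d1:7  d2:3  d3:2  d4:5  d5:5  d6:5  d7:0  d8:0  d9:0  d10:0 → peak 7
J3@5: d1:7  d2:3  d3:2  d4:2  d5:5  d6:5  d7:3  d8:0  d9:0  d10:0 → peak 7
J3@6: d1:7  d2:3  d3:2  d4:2  d5:2  d6:5  d7:3  d8:3  d9:0  d10:0 → peak 7
J3@7: d1:7  d2:3  d3:2  d4:2  d5:2  d6:2  d7:3  d8:3  d9:3  d10:0 → peak 7
J3@8: d1:7  d2:3  d3:2  d4:2  d5:2  d6:2  d7:0  d8:3  d9:3  d10:3 → peak 7
Best is J3@2, peak 7.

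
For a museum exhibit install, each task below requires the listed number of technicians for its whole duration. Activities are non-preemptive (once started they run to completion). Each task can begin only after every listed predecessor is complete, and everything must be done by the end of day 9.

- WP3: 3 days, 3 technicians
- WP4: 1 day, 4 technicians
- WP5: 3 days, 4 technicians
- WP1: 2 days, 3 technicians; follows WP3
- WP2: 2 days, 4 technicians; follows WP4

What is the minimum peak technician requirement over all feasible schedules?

7

Early-start (WP3@1, WP4@1, WP5@1, WP1@4, WP2@2) gives peak 11: d1:11  d2:11  d3:11  d4:3  d5:3  d6:0  d7:0  d8:0  d9:0.
Shift WP5→2, WP2→5.
Schedule WP3@1, WP4@1, WP5@2, WP1@4, WP2@5: d1:7  d2:7  d3:7  d4:7  d5:7  d6:4  d7:0  d8:0  d9:0 — peak 7.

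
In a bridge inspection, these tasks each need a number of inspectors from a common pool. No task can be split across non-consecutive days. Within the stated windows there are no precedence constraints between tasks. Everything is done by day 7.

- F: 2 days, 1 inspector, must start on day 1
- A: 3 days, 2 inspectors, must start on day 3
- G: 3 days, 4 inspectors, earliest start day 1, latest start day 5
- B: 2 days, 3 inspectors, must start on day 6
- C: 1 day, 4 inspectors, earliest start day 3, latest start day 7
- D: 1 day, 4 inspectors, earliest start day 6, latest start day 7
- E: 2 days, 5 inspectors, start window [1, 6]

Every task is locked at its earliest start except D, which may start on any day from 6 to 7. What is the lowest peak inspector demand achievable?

10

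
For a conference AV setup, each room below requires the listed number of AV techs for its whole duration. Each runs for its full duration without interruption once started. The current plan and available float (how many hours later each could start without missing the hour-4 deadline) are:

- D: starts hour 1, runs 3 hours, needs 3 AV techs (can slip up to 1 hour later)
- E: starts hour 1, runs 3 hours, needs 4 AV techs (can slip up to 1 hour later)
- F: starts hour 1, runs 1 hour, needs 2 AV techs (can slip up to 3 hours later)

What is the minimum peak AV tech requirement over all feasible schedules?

Early-start (D@1, E@1, F@1) gives peak 9: h1:9  h2:7  h3:7  h4:0.
Shift F→4.
Schedule D@1, E@1, F@4: h1:7  h2:7  h3:7  h4:2 — peak 7.
No arrangement of the 16 feasible schedules does better.

7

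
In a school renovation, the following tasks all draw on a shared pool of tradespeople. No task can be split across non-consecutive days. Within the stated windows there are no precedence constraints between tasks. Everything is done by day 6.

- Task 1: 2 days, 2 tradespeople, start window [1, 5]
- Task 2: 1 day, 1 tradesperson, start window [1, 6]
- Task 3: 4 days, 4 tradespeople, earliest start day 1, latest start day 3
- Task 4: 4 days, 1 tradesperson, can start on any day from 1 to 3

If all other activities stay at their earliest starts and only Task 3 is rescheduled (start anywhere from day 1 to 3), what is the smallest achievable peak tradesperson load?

5

Task 3@1: d1:8  d2:7  d3:5  d4:5  d5:0  d6:0 → peak 8
Task 3@2: d1:4  d2:7  d3:5  d4:5  d5:4  d6:0 → peak 7
Task 3@3: d1:4  d2:3  d3:5  d4:5  d5:4  d6:4 → peak 5
Best is Task 3@3, peak 5.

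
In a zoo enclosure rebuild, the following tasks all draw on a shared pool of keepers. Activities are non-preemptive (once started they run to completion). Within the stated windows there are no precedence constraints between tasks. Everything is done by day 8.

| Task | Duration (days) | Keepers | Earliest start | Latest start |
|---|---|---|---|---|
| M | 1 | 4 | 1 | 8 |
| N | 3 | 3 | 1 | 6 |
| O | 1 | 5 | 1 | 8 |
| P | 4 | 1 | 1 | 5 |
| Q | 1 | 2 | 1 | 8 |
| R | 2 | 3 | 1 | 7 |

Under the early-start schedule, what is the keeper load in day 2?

At early start, day 2 has: N, P, R.
Demand: 3 + 1 + 3 = 7.

7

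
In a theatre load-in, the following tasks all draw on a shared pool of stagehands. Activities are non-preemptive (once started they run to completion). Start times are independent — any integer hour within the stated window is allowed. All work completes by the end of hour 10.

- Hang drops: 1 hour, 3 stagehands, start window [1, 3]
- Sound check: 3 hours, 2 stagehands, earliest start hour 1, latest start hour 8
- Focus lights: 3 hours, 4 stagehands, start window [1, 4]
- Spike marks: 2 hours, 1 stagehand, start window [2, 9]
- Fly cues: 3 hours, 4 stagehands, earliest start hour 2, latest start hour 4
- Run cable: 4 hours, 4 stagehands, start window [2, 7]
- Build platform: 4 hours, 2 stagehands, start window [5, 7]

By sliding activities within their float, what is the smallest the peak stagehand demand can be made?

Early-start (Hang drops@1, Sound check@1, Focus lights@1, Spike marks@2, Fly cues@2, Run cable@2, Build platform@5) gives peak 15: h1:9  h2:15  h3:15  h4:8  h5:6  h6:2  h7:2  h8:2  h9:0  h10:0.
Shift Sound check→2, Fly cues→4, Run cable→7.
Schedule Hang drops@1, Sound check@2, Focus lights@1, Spike marks@2, Fly cues@4, Run cable@7, Build platform@5: h1:7  h2:7  h3:7  h4:6  h5:6  h6:6  h7:6  h8:6  h9:4  h10:4 — peak 7.

7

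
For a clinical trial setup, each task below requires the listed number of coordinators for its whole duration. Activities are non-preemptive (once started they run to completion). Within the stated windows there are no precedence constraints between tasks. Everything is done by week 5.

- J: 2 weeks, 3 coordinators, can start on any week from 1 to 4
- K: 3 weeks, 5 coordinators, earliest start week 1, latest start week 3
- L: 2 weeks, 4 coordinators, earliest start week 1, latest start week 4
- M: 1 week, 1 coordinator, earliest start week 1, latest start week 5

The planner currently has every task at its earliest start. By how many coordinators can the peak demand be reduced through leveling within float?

6

Early-start peak: w1:13  w2:12  w3:5  w4:0  w5:0 ⇒ 13.
Leveled (J@1, K@3, L@1, M@3): w1:7  w2:7  w3:6  w4:5  w5:5 ⇒ 7.
Reduction 13 − 7 = 6.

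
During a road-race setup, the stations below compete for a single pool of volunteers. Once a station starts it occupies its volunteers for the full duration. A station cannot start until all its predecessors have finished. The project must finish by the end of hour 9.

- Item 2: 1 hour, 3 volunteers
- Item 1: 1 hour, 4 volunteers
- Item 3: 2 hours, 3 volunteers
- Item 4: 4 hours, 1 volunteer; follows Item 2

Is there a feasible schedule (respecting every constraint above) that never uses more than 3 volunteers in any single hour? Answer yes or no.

The minimum achievable peak is 4; 3 < 4, so no feasible schedule stays within the cap.

no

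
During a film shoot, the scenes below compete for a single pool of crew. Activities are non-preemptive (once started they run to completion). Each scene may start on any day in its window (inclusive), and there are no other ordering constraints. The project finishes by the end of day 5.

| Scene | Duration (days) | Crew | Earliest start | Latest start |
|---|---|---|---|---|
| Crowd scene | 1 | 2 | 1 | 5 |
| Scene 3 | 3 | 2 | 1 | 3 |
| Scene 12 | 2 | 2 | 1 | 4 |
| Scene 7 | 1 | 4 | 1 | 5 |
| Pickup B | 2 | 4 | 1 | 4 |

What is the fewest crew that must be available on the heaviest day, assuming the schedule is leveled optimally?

6

Early-start (Crowd scene@1, Scene 3@1, Scene 12@1, Scene 7@1, Pickup B@1) gives peak 14: d1:14  d2:8  d3:2  d4:0  d5:0.
Shift Scene 7→3, Pickup B→4.
Schedule Crowd scene@1, Scene 3@1, Scene 12@1, Scene 7@3, Pickup B@4: d1:6  d2:4  d3:6  d4:4  d5:4 — peak 6.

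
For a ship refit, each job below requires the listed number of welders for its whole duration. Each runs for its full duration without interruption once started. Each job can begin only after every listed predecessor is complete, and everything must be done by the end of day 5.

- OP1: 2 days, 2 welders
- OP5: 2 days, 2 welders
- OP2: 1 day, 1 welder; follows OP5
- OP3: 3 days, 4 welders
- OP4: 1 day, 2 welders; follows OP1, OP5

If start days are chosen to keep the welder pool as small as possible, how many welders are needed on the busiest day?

6

Early-start (OP1@1, OP5@1, OP2@3, OP3@1, OP4@3) gives peak 8: d1:8  d2:8  d3:7  d4:0  d5:0.
Shift OP3→3, OP4→4.
Schedule OP1@1, OP5@1, OP2@3, OP3@3, OP4@4: d1:4  d2:4  d3:5  d4:6  d5:4 — peak 6.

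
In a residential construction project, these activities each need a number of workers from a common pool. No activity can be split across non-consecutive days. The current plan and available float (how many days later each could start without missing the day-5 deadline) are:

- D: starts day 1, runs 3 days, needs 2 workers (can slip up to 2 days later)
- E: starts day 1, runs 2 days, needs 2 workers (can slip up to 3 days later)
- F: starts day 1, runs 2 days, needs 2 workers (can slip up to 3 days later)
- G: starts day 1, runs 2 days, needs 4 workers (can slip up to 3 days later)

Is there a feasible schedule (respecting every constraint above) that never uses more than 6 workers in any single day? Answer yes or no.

yes

Schedule D@1, E@1, F@1, G@3: d1:6  d2:6  d3:6  d4:4  d5:0 — peak 6 ≤ 6.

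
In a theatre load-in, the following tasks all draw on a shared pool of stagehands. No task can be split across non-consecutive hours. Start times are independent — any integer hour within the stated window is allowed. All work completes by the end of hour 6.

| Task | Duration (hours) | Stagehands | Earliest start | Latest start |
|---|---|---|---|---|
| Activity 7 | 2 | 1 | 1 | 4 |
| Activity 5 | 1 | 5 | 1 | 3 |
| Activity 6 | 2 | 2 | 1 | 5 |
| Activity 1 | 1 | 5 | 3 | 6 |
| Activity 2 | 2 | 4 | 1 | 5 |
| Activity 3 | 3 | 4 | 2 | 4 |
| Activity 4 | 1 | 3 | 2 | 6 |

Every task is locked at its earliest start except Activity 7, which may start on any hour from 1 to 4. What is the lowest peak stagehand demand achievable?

13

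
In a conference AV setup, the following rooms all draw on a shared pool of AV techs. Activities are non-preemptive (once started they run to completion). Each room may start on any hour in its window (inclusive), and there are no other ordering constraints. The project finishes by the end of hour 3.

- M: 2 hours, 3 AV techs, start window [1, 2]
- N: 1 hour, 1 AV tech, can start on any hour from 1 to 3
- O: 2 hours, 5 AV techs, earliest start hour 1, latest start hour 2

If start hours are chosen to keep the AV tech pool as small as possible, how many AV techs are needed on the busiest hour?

8

Early-start (M@1, N@1, O@1) gives peak 9: h1:9  h2:8  h3:0.
Shift O→2.
Schedule M@1, N@1, O@2: h1:4  h2:8  h3:5 — peak 8.
No arrangement of the 12 feasible schedules does better.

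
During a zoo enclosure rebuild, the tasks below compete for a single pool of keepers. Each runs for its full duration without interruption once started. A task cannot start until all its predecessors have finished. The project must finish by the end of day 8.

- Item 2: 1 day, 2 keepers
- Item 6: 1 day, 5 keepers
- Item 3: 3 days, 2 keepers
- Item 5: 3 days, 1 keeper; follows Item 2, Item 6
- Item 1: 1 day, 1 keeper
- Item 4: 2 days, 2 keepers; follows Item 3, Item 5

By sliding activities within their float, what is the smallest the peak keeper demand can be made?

Early-start (Item 2@1, Item 6@1, Item 3@1, Item 5@2, Item 1@1, Item 4@5) gives peak 10: d1:10  d2:3  d3:3  d4:1  d5:2  d6:2  d7:0  d8:0.
Shift Item 6→2, Item 3→3, Item 5→3, Item 4→6.
Schedule Item 2@1, Item 6@2, Item 3@3, Item 5@3, Item 1@1, Item 4@6: d1:3  d2:5  d3:3  d4:3  d5:3  d6:2  d7:2  d8:0 — peak 5.

5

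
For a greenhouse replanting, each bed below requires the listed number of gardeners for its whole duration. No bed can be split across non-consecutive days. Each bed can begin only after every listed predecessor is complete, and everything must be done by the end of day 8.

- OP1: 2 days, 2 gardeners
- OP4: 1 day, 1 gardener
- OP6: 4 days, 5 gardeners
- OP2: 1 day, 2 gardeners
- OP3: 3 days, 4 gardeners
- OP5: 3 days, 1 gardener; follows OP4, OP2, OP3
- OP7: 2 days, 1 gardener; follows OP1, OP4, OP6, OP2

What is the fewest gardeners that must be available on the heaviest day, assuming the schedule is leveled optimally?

9

Early-start (OP1@1, OP4@1, OP6@1, OP2@1, OP3@1, OP5@4, OP7@5) gives peak 14: d1:14  d2:11  d3:9  d4:6  d5:2  d6:2  d7:0  d8:0.
Shift OP2→2, OP3→3, OP5→6.
Schedule OP1@1, OP4@1, OP6@1, OP2@2, OP3@3, OP5@6, OP7@5: d1:8  d2:9  d3:9  d4:9  d5:5  d6:2  d7:1  d8:1 — peak 9.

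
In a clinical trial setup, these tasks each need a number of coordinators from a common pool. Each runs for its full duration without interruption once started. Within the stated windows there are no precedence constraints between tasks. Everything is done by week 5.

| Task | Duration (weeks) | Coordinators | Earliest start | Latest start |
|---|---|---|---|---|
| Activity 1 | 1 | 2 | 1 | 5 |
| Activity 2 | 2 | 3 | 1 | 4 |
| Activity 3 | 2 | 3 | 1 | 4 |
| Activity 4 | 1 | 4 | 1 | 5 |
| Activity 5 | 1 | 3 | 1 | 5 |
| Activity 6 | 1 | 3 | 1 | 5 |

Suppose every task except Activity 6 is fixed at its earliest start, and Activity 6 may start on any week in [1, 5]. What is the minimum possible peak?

15

Activity 6@1: w1:18  w2:6  w3:0  w4:0  w5:0 → peak 18
Activity 6@2: w1:15  w2:9  w3:0  w4:0  w5:0 → peak 15
Activity 6@3: w1:15  w2:6  w3:3  w4:0  w5:0 → peak 15
Activity 6@4: w1:15  w2:6  w3:0  w4:3  w5:0 → peak 15
Activity 6@5: w1:15  w2:6  w3:0  w4:0  w5:3 → peak 15
Best is Activity 6@2, peak 15.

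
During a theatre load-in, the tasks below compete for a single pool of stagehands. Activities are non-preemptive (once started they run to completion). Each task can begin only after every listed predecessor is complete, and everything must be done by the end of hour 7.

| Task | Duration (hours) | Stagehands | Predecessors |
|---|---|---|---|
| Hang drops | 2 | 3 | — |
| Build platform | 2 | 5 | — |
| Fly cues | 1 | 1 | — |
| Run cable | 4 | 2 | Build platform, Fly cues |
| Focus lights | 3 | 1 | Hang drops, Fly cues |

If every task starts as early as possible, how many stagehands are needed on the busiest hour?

9

Early-start schedule: Hang drops@1, Build platform@1, Fly cues@1, Run cable@3, Focus lights@3.
Load per hour: hour 1: 9, hour 2: 8, hour 3: 3, hour 4: 3, hour 5: 3, hour 6: 2, hour 7: 0.
Peak is 9.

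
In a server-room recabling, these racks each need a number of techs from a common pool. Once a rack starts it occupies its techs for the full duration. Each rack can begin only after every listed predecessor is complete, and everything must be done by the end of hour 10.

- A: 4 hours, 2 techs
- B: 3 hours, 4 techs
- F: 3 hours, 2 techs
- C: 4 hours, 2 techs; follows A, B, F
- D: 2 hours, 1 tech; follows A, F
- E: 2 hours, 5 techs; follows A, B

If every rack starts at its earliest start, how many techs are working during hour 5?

At early start, hour 5 has: C, D, E.
Demand: 2 + 1 + 5 = 8.

8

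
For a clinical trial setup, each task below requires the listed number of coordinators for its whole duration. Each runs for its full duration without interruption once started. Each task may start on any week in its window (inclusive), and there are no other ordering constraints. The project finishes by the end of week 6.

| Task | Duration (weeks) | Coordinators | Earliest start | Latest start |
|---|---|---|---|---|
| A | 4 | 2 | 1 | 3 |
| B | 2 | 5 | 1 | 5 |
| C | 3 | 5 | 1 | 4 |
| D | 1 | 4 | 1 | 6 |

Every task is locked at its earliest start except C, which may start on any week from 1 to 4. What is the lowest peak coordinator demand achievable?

C@1: w1:16  w2:12  w3:7  w4:2  w5:0  w6:0 → peak 16
C@2: w1:11  w2:12  w3:7  w4:7  w5:0  w6:0 → peak 12
C@3: w1:11  w2:7  w3:7  w4:7  w5:5  w6:0 → peak 11
C@4: w1:11  w2:7  w3:2  w4:7  w5:5  w6:5 → peak 11
Best is C@3, peak 11.

11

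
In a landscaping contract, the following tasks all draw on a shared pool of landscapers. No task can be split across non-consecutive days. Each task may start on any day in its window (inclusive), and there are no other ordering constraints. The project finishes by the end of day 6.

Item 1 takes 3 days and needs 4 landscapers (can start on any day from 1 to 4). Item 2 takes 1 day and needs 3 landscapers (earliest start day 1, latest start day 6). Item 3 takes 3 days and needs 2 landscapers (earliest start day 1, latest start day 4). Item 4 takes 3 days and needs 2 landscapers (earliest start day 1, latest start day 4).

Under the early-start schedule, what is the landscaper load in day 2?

8

At early start, day 2 has: Item 1, Item 3, Item 4.
Demand: 4 + 2 + 2 = 8.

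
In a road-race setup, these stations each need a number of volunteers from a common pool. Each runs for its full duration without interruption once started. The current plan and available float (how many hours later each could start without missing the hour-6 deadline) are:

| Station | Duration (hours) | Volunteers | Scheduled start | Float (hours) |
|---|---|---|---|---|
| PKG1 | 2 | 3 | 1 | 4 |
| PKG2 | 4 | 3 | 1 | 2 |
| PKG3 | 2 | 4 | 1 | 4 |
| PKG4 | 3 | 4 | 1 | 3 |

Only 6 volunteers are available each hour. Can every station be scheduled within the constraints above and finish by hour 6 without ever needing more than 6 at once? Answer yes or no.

no

Total volunteer-hours = 38; over 6 hours the average is 38/6 > 6, so some hour must exceed 6.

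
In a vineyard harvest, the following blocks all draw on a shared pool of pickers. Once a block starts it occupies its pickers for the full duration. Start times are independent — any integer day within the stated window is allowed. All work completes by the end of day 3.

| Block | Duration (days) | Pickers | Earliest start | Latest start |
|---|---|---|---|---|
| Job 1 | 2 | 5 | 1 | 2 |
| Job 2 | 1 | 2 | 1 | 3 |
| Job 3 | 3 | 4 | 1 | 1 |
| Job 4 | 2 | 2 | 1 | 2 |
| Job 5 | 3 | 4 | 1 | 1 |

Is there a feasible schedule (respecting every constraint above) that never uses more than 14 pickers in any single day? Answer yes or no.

The minimum achievable peak is 15; 14 < 15, so no feasible schedule stays within the cap.

no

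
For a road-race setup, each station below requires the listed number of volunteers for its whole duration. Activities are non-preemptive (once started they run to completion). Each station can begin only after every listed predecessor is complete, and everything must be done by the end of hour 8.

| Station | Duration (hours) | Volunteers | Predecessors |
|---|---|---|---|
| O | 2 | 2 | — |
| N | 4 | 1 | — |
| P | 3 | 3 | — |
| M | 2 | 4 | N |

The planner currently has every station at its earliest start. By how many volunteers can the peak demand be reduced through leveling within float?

Early-start peak: h1:6  h2:6  h3:4  h4:1  h5:4  h6:4  h7:0  h8:0 ⇒ 6.
Leveled (O@1, N@1, P@3, M@6): h1:3  h2:3  h3:4  h4:4  h5:3  h6:4  h7:4  h8:0 ⇒ 4.
Reduction 6 − 4 = 2.

2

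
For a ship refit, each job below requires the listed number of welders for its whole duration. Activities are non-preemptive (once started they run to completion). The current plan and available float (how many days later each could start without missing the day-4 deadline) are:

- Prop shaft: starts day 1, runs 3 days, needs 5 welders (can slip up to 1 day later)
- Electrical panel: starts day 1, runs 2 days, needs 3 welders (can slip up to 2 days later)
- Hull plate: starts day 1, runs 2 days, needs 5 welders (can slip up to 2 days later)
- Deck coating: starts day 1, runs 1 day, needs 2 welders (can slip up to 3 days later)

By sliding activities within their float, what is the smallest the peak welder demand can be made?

Early-start (Prop shaft@1, Electrical panel@1, Hull plate@1, Deck coating@1) gives peak 15: d1:15  d2:13  d3:5  d4:0.
Shift Hull plate→3.
Schedule Prop shaft@1, Electrical panel@1, Hull plate@3, Deck coating@1: d1:10  d2:8  d3:10  d4:5 — peak 10.

10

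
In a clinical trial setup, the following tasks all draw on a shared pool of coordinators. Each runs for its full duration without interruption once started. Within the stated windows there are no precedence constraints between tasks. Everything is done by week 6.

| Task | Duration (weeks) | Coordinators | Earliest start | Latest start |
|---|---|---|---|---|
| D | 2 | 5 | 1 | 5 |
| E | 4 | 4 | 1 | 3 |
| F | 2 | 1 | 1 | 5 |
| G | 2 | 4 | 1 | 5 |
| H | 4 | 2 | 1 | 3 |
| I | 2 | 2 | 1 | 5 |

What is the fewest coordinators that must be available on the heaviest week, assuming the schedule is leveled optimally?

8

Early-start (D@1, E@1, F@1, G@1, H@1, I@1) gives peak 18: w1:18  w2:18  w3:6  w4:6  w5:0  w6:0.
Shift E→3, G→5, I→3.
Schedule D@1, E@3, F@1, G@5, H@1, I@3: w1:8  w2:8  w3:8  w4:8  w5:8  w6:8 — peak 8.
Total coordinator-weeks = 48 over 6 weeks ⇒ peak ≥ ⌈48/6⌉ = 8, so 8 is optimal.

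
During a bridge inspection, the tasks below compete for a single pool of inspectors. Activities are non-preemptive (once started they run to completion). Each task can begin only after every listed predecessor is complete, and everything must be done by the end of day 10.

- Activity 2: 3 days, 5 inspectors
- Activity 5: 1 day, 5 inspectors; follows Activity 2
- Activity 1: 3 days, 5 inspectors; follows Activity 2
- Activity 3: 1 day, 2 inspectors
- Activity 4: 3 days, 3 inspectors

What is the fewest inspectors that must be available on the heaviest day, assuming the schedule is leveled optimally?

5

Early-start (Activity 2@1, Activity 5@4, Activity 1@4, Activity 3@1, Activity 4@1) gives peak 10: d1:10  d2:8  d3:8  d4:10  d5:5  d6:5  d7:0  d8:0  d9:0  d10:0.
Shift Activity 1→5, Activity 3→8, Activity 4→8.
Schedule Activity 2@1, Activity 5@4, Activity 1@5, Activity 3@8, Activity 4@8: d1:5  d2:5  d3:5  d4:5  d5:5  d6:5  d7:5  d8:5  d9:3  d10:3 — peak 5.
Total inspector-days = 46 over 10 days ⇒ peak ≥ ⌈46/10⌉ = 5, so 5 is optimal.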